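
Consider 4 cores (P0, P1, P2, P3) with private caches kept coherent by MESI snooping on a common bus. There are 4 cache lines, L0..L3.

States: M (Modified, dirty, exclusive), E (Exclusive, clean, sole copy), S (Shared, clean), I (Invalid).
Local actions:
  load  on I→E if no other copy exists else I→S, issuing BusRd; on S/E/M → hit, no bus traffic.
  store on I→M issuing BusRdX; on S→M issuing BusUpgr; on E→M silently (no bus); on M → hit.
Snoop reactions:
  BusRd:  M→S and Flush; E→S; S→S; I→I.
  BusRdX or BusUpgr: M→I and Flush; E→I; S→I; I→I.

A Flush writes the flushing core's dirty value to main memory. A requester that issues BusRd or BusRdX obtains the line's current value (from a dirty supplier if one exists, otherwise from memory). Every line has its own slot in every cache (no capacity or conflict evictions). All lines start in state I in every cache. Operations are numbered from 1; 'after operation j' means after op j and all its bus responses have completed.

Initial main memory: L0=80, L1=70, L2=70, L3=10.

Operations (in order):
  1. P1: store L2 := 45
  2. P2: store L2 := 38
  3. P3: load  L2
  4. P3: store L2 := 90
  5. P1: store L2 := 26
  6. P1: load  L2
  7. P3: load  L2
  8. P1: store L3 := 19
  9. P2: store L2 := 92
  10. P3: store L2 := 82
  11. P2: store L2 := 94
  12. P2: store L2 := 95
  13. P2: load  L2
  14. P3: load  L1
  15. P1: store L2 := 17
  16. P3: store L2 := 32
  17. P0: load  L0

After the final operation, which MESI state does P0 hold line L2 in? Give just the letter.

[1] P1: store L2 := 45 | P0:I, P1:M(45), P2:I, P3:I | bus: BusRdX
[2] P2: store L2 := 38 | P0:I, P1:I, P2:M(38), P3:I | bus: BusRdX,Flush
[3] P3: load  L2 | P0:I, P1:I, P2:S(38), P3:S(38) | bus: BusRd,Flush
[4] P3: store L2 := 90 | P0:I, P1:I, P2:I, P3:M(90) | bus: BusUpgr
[5] P1: store L2 := 26 | P0:I, P1:M(26), P2:I, P3:I | bus: BusRdX,Flush
[6] P1: load  L2 | P0:I, P1:M(26), P2:I, P3:I | bus: none
[7] P3: load  L2 | P0:I, P1:S(26), P2:I, P3:S(26) | bus: BusRd,Flush
[8] P1: store L3 := 19 | P0:I, P1:M(19), P2:I, P3:I | bus: BusRdX
[9] P2: store L2 := 92 | P0:I, P1:I, P2:M(92), P3:I | bus: BusRdX
[10] P3: store L2 := 82 | P0:I, P1:I, P2:I, P3:M(82) | bus: BusRdX,Flush
[11] P2: store L2 := 94 | P0:I, P1:I, P2:M(94), P3:I | bus: BusRdX,Flush
[12] P2: store L2 := 95 | P0:I, P1:I, P2:M(95), P3:I | bus: none
[13] P2: load  L2 | P0:I, P1:I, P2:M(95), P3:I | bus: none
[14] P3: load  L1 | P0:I, P1:I, P2:I, P3:E(70) | bus: BusRd
[15] P1: store L2 := 17 | P0:I, P1:M(17), P2:I, P3:I | bus: BusRdX,Flush
[16] P3: store L2 := 32 | P0:I, P1:I, P2:I, P3:M(32) | bus: BusRdX,Flush
[17] P0: load  L0 | P0:E(80), P1:I, P2:I, P3:I | bus: BusRd

state = I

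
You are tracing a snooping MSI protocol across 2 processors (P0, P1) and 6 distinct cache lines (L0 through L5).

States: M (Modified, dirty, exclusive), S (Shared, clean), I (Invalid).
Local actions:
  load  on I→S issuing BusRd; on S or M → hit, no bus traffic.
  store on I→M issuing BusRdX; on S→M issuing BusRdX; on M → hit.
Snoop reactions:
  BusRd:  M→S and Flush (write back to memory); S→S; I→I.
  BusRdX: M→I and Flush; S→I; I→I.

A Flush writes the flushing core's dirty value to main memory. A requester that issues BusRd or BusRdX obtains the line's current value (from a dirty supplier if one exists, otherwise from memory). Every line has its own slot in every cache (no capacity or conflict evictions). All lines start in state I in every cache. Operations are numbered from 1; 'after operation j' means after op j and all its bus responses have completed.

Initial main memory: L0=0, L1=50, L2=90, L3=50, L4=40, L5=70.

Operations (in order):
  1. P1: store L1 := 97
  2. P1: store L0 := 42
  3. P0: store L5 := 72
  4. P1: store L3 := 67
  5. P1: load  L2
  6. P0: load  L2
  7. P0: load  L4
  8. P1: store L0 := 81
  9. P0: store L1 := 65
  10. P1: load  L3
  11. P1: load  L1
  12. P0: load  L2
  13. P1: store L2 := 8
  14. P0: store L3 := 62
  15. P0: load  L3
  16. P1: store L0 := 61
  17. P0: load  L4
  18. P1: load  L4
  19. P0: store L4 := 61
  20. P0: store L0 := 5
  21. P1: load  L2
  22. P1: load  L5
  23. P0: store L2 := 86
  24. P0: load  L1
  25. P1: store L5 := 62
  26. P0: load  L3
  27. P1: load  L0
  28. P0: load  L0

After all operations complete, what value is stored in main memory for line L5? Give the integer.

  op1 P1: store L1 := 97 → I/M on L1; bus BusRdX; mem=50
  op2 P1: store L0 := 42 → I/M on L0; bus BusRdX; mem=0
  op3 P0: store L5 := 72 → M/I on L5; bus BusRdX; mem=70
  op4 P1: store L3 := 67 → I/M on L3; bus BusRdX; mem=50
  op5 P1: load  L2 → I/S on L2; bus BusRd; mem=90
  op6 P0: load  L2 → S/S on L2; bus BusRd; mem=90
  op7 P0: load  L4 → S/I on L4; bus BusRd; mem=40
  op8 P1: store L0 := 81 → I/M on L0; bus (none); mem=0
  op9 P0: store L1 := 65 → M/I on L1; bus BusRdX Flush; mem=97
  op10 P1: load  L3 → I/M on L3; bus (none); mem=50
  op11 P1: load  L1 → S/S on L1; bus BusRd Flush; mem=65
  op12 P0: load  L2 → S/S on L2; bus (none); mem=90
  op13 P1: store L2 := 8 → I/M on L2; bus BusRdX; mem=90
  op14 P0: store L3 := 62 → M/I on L3; bus BusRdX Flush; mem=67
  op15 P0: load  L3 → M/I on L3; bus (none); mem=67
  op16 P1: store L0 := 61 → I/M on L0; bus (none); mem=0
  op17 P0: load  L4 → S/I on L4; bus (none); mem=40
  op18 P1: load  L4 → S/S on L4; bus BusRd; mem=40
  op19 P0: store L4 := 61 → M/I on L4; bus BusRdX; mem=40
  op20 P0: store L0 := 5 → M/I on L0; bus BusRdX Flush; mem=61
  op21 P1: load  L2 → I/M on L2; bus (none); mem=90
  op22 P1: load  L5 → S/S on L5; bus BusRd Flush; mem=72
  op23 P0: store L2 := 86 → M/I on L2; bus BusRdX Flush; mem=8
  op24 P0: load  L1 → S/S on L1; bus (none); mem=65
  op25 P1: store L5 := 62 → I/M on L5; bus BusRdX; mem=72
  op26 P0: load  L3 → M/I on L3; bus (none); mem=67
  op27 P1: load  L0 → S/S on L0; bus BusRd Flush; mem=5
  op28 P0: load  L0 → S/S on L0; bus (none); mem=5

memory[L5] = 72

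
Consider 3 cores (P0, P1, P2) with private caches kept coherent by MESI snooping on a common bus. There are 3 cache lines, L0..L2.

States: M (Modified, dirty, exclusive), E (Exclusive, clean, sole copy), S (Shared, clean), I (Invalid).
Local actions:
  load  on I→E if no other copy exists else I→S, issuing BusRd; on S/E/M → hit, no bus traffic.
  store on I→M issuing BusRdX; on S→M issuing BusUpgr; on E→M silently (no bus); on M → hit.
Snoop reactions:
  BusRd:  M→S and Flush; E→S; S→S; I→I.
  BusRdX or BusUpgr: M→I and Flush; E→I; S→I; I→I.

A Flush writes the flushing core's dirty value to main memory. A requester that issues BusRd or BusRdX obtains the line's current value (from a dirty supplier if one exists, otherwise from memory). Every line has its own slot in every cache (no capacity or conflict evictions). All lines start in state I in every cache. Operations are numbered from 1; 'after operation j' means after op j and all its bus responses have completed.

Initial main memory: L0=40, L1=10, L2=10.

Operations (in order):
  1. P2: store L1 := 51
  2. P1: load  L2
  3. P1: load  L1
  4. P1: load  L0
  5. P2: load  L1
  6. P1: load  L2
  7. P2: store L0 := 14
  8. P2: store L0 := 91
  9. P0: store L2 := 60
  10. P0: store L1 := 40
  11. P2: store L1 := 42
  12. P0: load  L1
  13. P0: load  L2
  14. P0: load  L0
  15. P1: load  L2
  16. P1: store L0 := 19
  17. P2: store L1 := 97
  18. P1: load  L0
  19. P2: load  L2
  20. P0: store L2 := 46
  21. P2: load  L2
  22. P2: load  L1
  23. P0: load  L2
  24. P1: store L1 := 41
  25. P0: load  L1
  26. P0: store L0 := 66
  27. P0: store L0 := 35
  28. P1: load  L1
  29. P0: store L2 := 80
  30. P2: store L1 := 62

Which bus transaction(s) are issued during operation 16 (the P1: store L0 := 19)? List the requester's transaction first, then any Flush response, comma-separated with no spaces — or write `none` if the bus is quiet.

bus = BusRdX

[1] P2: store L1 := 51 | P0:I, P1:I, P2:M(51) | bus: BusRdX
[2] P1: load  L2 | P0:I, P1:E(10), P2:I | bus: BusRd
[3] P1: load  L1 | P0:I, P1:S(51), P2:S(51) | bus: BusRd,Flush
[4] P1: load  L0 | P0:I, P1:E(40), P2:I | bus: BusRd
[5] P2: load  L1 | P0:I, P1:S(51), P2:S(51) | bus: none
[6] P1: load  L2 | P0:I, P1:E(10), P2:I | bus: none
[7] P2: store L0 := 14 | P0:I, P1:I, P2:M(14) | bus: BusRdX
[8] P2: store L0 := 91 | P0:I, P1:I, P2:M(91) | bus: none
[9] P0: store L2 := 60 | P0:M(60), P1:I, P2:I | bus: BusRdX
[10] P0: store L1 := 40 | P0:M(40), P1:I, P2:I | bus: BusRdX
[11] P2: store L1 := 42 | P0:I, P1:I, P2:M(42) | bus: BusRdX,Flush
[12] P0: load  L1 | P0:S(42), P1:I, P2:S(42) | bus: BusRd,Flush
[13] P0: load  L2 | P0:M(60), P1:I, P2:I | bus: none
[14] P0: load  L0 | P0:S(91), P1:I, P2:S(91) | bus: BusRd,Flush
[15] P1: load  L2 | P0:S(60), P1:S(60), P2:I | bus: BusRd,Flush
[16] P1: store L0 := 19 | P0:I, P1:M(19), P2:I | bus: BusRdX
[17] P2: store L1 := 97 | P0:I, P1:I, P2:M(97) | bus: BusUpgr
[18] P1: load  L0 | P0:I, P1:M(19), P2:I | bus: none
[19] P2: load  L2 | P0:S(60), P1:S(60), P2:S(60) | bus: BusRd
[20] P0: store L2 := 46 | P0:M(46), P1:I, P2:I | bus: BusUpgr
[21] P2: load  L2 | P0:S(46), P1:I, P2:S(46) | bus: BusRd,Flush
[22] P2: load  L1 | P0:I, P1:I, P2:M(97) | bus: none
[23] P0: load  L2 | P0:S(46), P1:I, P2:S(46) | bus: none
[24] P1: store L1 := 41 | P0:I, P1:M(41), P2:I | bus: BusRdX,Flush
[25] P0: load  L1 | P0:S(41), P1:S(41), P2:I | bus: BusRd,Flush
[26] P0: store L0 := 66 | P0:M(66), P1:I, P2:I | bus: BusRdX,Flush
[27] P0: store L0 := 35 | P0:M(35), P1:I, P2:I | bus: none
[28] P1: load  L1 | P0:S(41), P1:S(41), P2:I | bus: none
[29] P0: store L2 := 80 | P0:M(80), P1:I, P2:I | bus: BusUpgr
[30] P2: store L1 := 62 | P0:I, P1:I, P2:M(62) | bus: BusRdX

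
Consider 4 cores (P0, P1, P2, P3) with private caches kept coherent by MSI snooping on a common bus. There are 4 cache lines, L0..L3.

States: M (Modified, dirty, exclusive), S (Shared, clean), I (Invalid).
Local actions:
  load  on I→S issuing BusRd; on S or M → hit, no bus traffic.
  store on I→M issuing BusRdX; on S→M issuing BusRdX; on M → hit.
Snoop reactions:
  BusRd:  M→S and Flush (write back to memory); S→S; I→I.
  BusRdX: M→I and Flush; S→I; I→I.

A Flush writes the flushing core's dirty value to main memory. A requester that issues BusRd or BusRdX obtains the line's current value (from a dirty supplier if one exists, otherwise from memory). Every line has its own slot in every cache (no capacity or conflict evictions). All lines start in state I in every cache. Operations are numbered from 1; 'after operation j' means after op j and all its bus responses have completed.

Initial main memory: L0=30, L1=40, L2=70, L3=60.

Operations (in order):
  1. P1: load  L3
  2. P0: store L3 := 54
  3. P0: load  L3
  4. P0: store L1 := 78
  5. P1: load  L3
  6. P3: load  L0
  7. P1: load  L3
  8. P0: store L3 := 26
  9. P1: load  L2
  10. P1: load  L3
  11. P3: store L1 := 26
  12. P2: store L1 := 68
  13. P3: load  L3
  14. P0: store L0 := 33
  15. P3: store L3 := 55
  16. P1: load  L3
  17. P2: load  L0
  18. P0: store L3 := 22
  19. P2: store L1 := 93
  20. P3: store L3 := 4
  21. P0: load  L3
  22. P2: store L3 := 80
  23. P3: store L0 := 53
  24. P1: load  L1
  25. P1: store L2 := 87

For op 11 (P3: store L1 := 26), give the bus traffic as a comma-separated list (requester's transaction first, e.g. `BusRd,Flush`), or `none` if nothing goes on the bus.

bus = BusRdX,Flush

[1] P1: load  L3 | P0:I, P1:S(60), P2:I, P3:I | bus: BusRd
[2] P0: store L3 := 54 | P0:M(54), P1:I, P2:I, P3:I | bus: BusRdX
[3] P0: load  L3 | P0:M(54), P1:I, P2:I, P3:I | bus: none
[4] P0: store L1 := 78 | P0:M(78), P1:I, P2:I, P3:I | bus: BusRdX
[5] P1: load  L3 | P0:S(54), P1:S(54), P2:I, P3:I | bus: BusRd,Flush
[6] P3: load  L0 | P0:I, P1:I, P2:I, P3:S(30) | bus: BusRd
[7] P1: load  L3 | P0:S(54), P1:S(54), P2:I, P3:I | bus: none
[8] P0: store L3 := 26 | P0:M(26), P1:I, P2:I, P3:I | bus: BusRdX
[9] P1: load  L2 | P0:I, P1:S(70), P2:I, P3:I | bus: BusRd
[10] P1: load  L3 | P0:S(26), P1:S(26), P2:I, P3:I | bus: BusRd,Flush
[11] P3: store L1 := 26 | P0:I, P1:I, P2:I, P3:M(26) | bus: BusRdX,Flush
[12] P2: store L1 := 68 | P0:I, P1:I, P2:M(68), P3:I | bus: BusRdX,Flush
[13] P3: load  L3 | P0:S(26), P1:S(26), P2:I, P3:S(26) | bus: BusRd
[14] P0: store L0 := 33 | P0:M(33), P1:I, P2:I, P3:I | bus: BusRdX
[15] P3: store L3 := 55 | P0:I, P1:I, P2:I, P3:M(55) | bus: BusRdX
[16] P1: load  L3 | P0:I, P1:S(55), P2:I, P3:S(55) | bus: BusRd,Flush
[17] P2: load  L0 | P0:S(33), P1:I, P2:S(33), P3:I | bus: BusRd,Flush
[18] P0: store L3 := 22 | P0:M(22), P1:I, P2:I, P3:I | bus: BusRdX
[19] P2: store L1 := 93 | P0:I, P1:I, P2:M(93), P3:I | bus: none
[20] P3: store L3 := 4 | P0:I, P1:I, P2:I, P3:M(4) | bus: BusRdX,Flush
[21] P0: load  L3 | P0:S(4), P1:I, P2:I, P3:S(4) | bus: BusRd,Flush
[22] P2: store L3 := 80 | P0:I, P1:I, P2:M(80), P3:I | bus: BusRdX
[23] P3: store L0 := 53 | P0:I, P1:I, P2:I, P3:M(53) | bus: BusRdX
[24] P1: load  L1 | P0:I, P1:S(93), P2:S(93), P3:I | bus: BusRd,Flush
[25] P1: store L2 := 87 | P0:I, P1:M(87), P2:I, P3:I | bus: BusRdX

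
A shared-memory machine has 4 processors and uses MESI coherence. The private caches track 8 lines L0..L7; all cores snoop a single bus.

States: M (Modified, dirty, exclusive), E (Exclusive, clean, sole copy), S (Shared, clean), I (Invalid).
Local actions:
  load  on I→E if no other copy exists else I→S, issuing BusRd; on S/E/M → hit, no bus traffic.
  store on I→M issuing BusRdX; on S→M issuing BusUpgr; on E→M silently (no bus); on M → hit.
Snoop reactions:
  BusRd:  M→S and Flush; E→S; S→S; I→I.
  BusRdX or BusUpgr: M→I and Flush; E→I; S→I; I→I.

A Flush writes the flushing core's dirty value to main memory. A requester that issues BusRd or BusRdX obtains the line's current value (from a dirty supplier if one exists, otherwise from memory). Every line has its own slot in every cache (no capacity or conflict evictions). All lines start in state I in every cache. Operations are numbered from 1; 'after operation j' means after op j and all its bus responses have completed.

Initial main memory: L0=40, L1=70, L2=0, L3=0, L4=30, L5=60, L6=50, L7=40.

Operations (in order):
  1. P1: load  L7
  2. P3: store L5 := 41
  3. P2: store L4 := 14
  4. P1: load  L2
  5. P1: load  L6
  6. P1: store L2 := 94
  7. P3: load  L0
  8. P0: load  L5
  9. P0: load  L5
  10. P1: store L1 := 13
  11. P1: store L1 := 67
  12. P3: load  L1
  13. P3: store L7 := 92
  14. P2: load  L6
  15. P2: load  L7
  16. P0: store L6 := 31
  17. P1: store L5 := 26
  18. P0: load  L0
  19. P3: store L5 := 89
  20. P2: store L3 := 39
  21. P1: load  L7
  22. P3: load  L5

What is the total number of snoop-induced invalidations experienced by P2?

  op1 P1: load  L7 → I/E/I/I on L7; bus BusRd; mem=40
  op2 P3: store L5 := 41 → I/I/I/M on L5; bus BusRdX; mem=60
  op3 P2: store L4 := 14 → I/I/M/I on L4; bus BusRdX; mem=30
  op4 P1: load  L2 → I/E/I/I on L2; bus BusRd; mem=0
  op5 P1: load  L6 → I/E/I/I on L6; bus BusRd; mem=50
  op6 P1: store L2 := 94 → I/M/I/I on L2; bus (none); mem=0
  op7 P3: load  L0 → I/I/I/E on L0; bus BusRd; mem=40
  op8 P0: load  L5 → S/I/I/S on L5; bus BusRd Flush; mem=41
  op9 P0: load  L5 → S/I/I/S on L5; bus (none); mem=41
  op10 P1: store L1 := 13 → I/M/I/I on L1; bus BusRdX; mem=70
  op11 P1: store L1 := 67 → I/M/I/I on L1; bus (none); mem=70
  op12 P3: load  L1 → I/S/I/S on L1; bus BusRd Flush; mem=67
  op13 P3: store L7 := 92 → I/I/I/M on L7; bus BusRdX; mem=40
  op14 P2: load  L6 → I/S/S/I on L6; bus BusRd; mem=50
  op15 P2: load  L7 → I/I/S/S on L7; bus BusRd Flush; mem=92
  op16 P0: store L6 := 31 → M/I/I/I on L6; bus BusRdX; mem=50
  op17 P1: store L5 := 26 → I/M/I/I on L5; bus BusRdX; mem=41
  op18 P0: load  L0 → S/I/I/S on L0; bus BusRd; mem=40
  op19 P3: store L5 := 89 → I/I/I/M on L5; bus BusRdX Flush; mem=26
  op20 P2: store L3 := 39 → I/I/M/I on L3; bus BusRdX; mem=0
  op21 P1: load  L7 → I/S/S/S on L7; bus BusRd; mem=92
  op22 P3: load  L5 → I/I/I/M on L5; bus (none); mem=26

invalidations = 1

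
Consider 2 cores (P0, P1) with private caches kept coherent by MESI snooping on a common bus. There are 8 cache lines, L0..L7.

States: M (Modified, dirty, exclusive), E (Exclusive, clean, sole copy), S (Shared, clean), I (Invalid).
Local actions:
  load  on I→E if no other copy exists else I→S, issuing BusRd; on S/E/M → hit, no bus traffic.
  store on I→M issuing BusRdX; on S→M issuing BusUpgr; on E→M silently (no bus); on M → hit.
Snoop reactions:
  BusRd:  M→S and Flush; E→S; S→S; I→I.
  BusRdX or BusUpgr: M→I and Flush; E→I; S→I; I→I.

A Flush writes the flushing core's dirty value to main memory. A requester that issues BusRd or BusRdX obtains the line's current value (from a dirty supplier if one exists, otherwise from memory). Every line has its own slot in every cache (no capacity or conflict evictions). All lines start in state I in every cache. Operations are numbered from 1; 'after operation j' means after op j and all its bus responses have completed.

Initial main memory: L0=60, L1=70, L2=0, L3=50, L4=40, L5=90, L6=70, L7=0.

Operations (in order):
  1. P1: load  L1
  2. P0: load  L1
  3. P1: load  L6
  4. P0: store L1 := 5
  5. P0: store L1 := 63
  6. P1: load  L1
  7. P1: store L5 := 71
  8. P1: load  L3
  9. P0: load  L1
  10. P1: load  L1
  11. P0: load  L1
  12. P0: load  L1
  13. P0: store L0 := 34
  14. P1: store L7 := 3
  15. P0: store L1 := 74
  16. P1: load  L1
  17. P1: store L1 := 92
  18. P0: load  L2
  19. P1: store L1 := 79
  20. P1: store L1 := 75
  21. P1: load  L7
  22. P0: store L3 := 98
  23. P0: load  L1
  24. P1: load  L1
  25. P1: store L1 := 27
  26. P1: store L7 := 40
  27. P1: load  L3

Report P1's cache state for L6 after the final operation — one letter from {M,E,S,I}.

step 1: P1: load  L1  ⟶  IE  (L1)  txn=BusRd  M[L1]=70
step 2: P0: load  L1  ⟶  SS  (L1)  txn=BusRd  M[L1]=70
step 3: P1: load  L6  ⟶  IE  (L6)  txn=BusRd  M[L6]=70
step 4: P0: store L1 := 5  ⟶  MI  (L1)  txn=BusUpgr  M[L1]=70
step 5: P0: store L1 := 63  ⟶  MI  (L1)  txn=∅  M[L1]=70
step 6: P1: load  L1  ⟶  SS  (L1)  txn=BusRd+Flush  M[L1]=63
step 7: P1: store L5 := 71  ⟶  IM  (L5)  txn=BusRdX  M[L5]=90
step 8: P1: load  L3  ⟶  IE  (L3)  txn=BusRd  M[L3]=50
step 9: P0: load  L1  ⟶  SS  (L1)  txn=∅  M[L1]=63
step 10: P1: load  L1  ⟶  SS  (L1)  txn=∅  M[L1]=63
step 11: P0: load  L1  ⟶  SS  (L1)  txn=∅  M[L1]=63
step 12: P0: load  L1  ⟶  SS  (L1)  txn=∅  M[L1]=63
step 13: P0: store L0 := 34  ⟶  MI  (L0)  txn=BusRdX  M[L0]=60
step 14: P1: store L7 := 3  ⟶  IM  (L7)  txn=BusRdX  M[L7]=0
step 15: P0: store L1 := 74  ⟶  MI  (L1)  txn=BusUpgr  M[L1]=63
step 16: P1: load  L1  ⟶  SS  (L1)  txn=BusRd+Flush  M[L1]=74
step 17: P1: store L1 := 92  ⟶  IM  (L1)  txn=BusUpgr  M[L1]=74
step 18: P0: load  L2  ⟶  EI  (L2)  txn=BusRd  M[L2]=0
step 19: P1: store L1 := 79  ⟶  IM  (L1)  txn=∅  M[L1]=74
step 20: P1: store L1 := 75  ⟶  IM  (L1)  txn=∅  M[L1]=74
step 21: P1: load  L7  ⟶  IM  (L7)  txn=∅  M[L7]=0
step 22: P0: store L3 := 98  ⟶  MI  (L3)  txn=BusRdX  M[L3]=50
step 23: P0: load  L1  ⟶  SS  (L1)  txn=BusRd+Flush  M[L1]=75
step 24: P1: load  L1  ⟶  SS  (L1)  txn=∅  M[L1]=75
step 25: P1: store L1 := 27  ⟶  IM  (L1)  txn=BusUpgr  M[L1]=75
step 26: P1: store L7 := 40  ⟶  IM  (L7)  txn=∅  M[L7]=0
step 27: P1: load  L3  ⟶  SS  (L3)  txn=BusRd+Flush  M[L3]=98

state = E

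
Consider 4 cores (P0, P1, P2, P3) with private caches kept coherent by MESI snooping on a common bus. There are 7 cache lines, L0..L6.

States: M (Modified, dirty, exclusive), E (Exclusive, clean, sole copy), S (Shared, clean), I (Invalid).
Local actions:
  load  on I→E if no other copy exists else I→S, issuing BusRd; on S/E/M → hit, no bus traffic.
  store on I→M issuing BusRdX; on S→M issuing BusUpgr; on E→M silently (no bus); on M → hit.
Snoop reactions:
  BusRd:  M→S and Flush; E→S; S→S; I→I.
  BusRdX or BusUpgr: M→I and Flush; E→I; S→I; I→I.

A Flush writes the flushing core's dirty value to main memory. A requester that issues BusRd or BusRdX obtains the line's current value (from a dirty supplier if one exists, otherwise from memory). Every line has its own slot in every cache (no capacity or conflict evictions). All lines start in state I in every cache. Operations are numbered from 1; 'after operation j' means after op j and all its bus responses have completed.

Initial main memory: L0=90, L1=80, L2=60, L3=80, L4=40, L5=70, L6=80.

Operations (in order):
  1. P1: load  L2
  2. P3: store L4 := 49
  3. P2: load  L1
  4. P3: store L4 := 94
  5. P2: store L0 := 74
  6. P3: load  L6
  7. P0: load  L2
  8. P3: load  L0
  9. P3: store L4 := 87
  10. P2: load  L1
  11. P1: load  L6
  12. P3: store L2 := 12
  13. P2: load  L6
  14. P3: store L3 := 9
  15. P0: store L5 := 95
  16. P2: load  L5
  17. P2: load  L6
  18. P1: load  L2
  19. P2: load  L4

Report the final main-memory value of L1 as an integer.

[1] P1: load  L2 | P0:I, P1:E(60), P2:I, P3:I | bus: BusRd
[2] P3: store L4 := 49 | P0:I, P1:I, P2:I, P3:M(49) | bus: BusRdX
[3] P2: load  L1 | P0:I, P1:I, P2:E(80), P3:I | bus: BusRd
[4] P3: store L4 := 94 | P0:I, P1:I, P2:I, P3:M(94) | bus: none
[5] P2: store L0 := 74 | P0:I, P1:I, P2:M(74), P3:I | bus: BusRdX
[6] P3: load  L6 | P0:I, P1:I, P2:I, P3:E(80) | bus: BusRd
[7] P0: load  L2 | P0:S(60), P1:S(60), P2:I, P3:I | bus: BusRd
[8] P3: load  L0 | P0:I, P1:I, P2:S(74), P3:S(74) | bus: BusRd,Flush
[9] P3: store L4 := 87 | P0:I, P1:I, P2:I, P3:M(87) | bus: none
[10] P2: load  L1 | P0:I, P1:I, P2:E(80), P3:I | bus: none
[11] P1: load  L6 | P0:I, P1:S(80), P2:I, P3:S(80) | bus: BusRd
[12] P3: store L2 := 12 | P0:I, P1:I, P2:I, P3:M(12) | bus: BusRdX
[13] P2: load  L6 | P0:I, P1:S(80), P2:S(80), P3:S(80) | bus: BusRd
[14] P3: store L3 := 9 | P0:I, P1:I, P2:I, P3:M(9) | bus: BusRdX
[15] P0: store L5 := 95 | P0:M(95), P1:I, P2:I, P3:I | bus: BusRdX
[16] P2: load  L5 | P0:S(95), P1:I, P2:S(95), P3:I | bus: BusRd,Flush
[17] P2: load  L6 | P0:I, P1:S(80), P2:S(80), P3:S(80) | bus: none
[18] P1: load  L2 | P0:I, P1:S(12), P2:I, P3:S(12) | bus: BusRd,Flush
[19] P2: load  L4 | P0:I, P1:I, P2:S(87), P3:S(87) | bus: BusRd,Flush

memory[L1] = 80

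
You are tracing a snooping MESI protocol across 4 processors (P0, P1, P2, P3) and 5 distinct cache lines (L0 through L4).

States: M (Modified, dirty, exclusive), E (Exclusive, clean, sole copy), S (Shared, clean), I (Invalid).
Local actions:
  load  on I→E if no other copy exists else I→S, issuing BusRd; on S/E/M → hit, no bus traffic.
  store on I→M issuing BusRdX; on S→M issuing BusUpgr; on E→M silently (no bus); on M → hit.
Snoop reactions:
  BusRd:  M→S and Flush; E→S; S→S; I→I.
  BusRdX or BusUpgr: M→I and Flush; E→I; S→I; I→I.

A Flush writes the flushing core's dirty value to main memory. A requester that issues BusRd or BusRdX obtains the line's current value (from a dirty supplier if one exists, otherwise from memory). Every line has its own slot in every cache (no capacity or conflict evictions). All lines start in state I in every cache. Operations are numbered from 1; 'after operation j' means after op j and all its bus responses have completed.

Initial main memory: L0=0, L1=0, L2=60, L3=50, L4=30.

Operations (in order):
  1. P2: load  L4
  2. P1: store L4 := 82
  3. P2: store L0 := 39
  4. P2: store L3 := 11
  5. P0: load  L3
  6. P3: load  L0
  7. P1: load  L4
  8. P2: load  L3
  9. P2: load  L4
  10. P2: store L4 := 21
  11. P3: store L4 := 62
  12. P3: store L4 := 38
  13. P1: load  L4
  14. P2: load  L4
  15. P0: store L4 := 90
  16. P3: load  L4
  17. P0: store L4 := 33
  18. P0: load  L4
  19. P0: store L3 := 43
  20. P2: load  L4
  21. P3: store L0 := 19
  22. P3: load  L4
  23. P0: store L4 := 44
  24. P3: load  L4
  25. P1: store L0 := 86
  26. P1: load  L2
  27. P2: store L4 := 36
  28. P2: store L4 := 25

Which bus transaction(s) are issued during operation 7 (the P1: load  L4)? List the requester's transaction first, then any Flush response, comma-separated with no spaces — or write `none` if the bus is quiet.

  op1 P2: load  L4 → I/I/E/I on L4; bus BusRd; mem=30
  op2 P1: store L4 := 82 → I/M/I/I on L4; bus BusRdX; mem=30
  op3 P2: store L0 := 39 → I/I/M/I on L0; bus BusRdX; mem=0
  op4 P2: store L3 := 11 → I/I/M/I on L3; bus BusRdX; mem=50
  op5 P0: load  L3 → S/I/S/I on L3; bus BusRd Flush; mem=11
  op6 P3: load  L0 → I/I/S/S on L0; bus BusRd Flush; mem=39
  op7 P1: load  L4 → I/M/I/I on L4; bus (none); mem=30
  op8 P2: load  L3 → S/I/S/I on L3; bus (none); mem=11
  op9 P2: load  L4 → I/S/S/I on L4; bus BusRd Flush; mem=82
  op10 P2: store L4 := 21 → I/I/M/I on L4; bus BusUpgr; mem=82
  op11 P3: store L4 := 62 → I/I/I/M on L4; bus BusRdX Flush; mem=21
  op12 P3: store L4 := 38 → I/I/I/M on L4; bus (none); mem=21
  op13 P1: load  L4 → I/S/I/S on L4; bus BusRd Flush; mem=38
  op14 P2: load  L4 → I/S/S/S on L4; bus BusRd; mem=38
  op15 P0: store L4 := 90 → M/I/I/I on L4; bus BusRdX; mem=38
  op16 P3: load  L4 → S/I/I/S on L4; bus BusRd Flush; mem=90
  op17 P0: store L4 := 33 → M/I/I/I on L4; bus BusUpgr; mem=90
  op18 P0: load  L4 → M/I/I/I on L4; bus (none); mem=90
  op19 P0: store L3 := 43 → M/I/I/I on L3; bus BusUpgr; mem=11
  op20 P2: load  L4 → S/I/S/I on L4; bus BusRd Flush; mem=33
  op21 P3: store L0 := 19 → I/I/I/M on L0; bus BusUpgr; mem=39
  op22 P3: load  L4 → S/I/S/S on L4; bus BusRd; mem=33
  op23 P0: store L4 := 44 → M/I/I/I on L4; bus BusUpgr; mem=33
  op24 P3: load  L4 → S/I/I/S on L4; bus BusRd Flush; mem=44
  op25 P1: store L0 := 86 → I/M/I/I on L0; bus BusRdX Flush; mem=19
  op26 P1: load  L2 → I/E/I/I on L2; bus BusRd; mem=60
  op27 P2: store L4 := 36 → I/I/M/I on L4; bus BusRdX; mem=44
  op28 P2: store L4 := 25 → I/I/M/I on L4; bus (none); mem=44

bus = none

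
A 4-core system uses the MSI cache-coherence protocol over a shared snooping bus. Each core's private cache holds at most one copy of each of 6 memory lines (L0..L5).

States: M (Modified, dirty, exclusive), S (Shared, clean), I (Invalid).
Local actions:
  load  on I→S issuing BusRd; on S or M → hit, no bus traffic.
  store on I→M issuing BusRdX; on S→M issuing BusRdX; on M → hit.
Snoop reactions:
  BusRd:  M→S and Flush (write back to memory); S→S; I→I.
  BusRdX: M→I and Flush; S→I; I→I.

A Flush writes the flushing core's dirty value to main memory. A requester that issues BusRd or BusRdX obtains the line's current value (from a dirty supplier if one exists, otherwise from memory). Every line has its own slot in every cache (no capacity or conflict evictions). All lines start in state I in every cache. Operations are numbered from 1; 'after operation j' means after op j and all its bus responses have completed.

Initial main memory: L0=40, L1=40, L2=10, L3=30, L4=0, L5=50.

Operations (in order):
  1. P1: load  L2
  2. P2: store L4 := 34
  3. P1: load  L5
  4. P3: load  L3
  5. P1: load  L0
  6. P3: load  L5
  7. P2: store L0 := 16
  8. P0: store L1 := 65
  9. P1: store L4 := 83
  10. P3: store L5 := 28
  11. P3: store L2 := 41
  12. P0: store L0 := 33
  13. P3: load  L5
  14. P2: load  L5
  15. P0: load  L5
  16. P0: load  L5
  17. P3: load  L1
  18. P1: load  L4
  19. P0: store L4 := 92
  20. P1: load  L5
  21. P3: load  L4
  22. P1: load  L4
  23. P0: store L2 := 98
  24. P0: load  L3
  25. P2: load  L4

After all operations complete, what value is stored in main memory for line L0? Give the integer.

1. P1: load  L2  bus=[BusRd]  L2: P0=I P1=S P2=I P3=I  mem[L2]=10
2. P2: store L4 := 34  bus=[BusRdX]  L4: P0=I P1=I P2=M P3=I  mem[L4]=0
3. P1: load  L5  bus=[BusRd]  L5: P0=I P1=S P2=I P3=I  mem[L5]=50
4. P3: load  L3  bus=[BusRd]  L3: P0=I P1=I P2=I P3=S  mem[L3]=30
5. P1: load  L0  bus=[BusRd]  L0: P0=I P1=S P2=I P3=I  mem[L0]=40
6. P3: load  L5  bus=[BusRd]  L5: P0=I P1=S P2=I P3=S  mem[L5]=50
7. P2: store L0 := 16  bus=[BusRdX]  L0: P0=I P1=I P2=M P3=I  mem[L0]=40
8. P0: store L1 := 65  bus=[BusRdX]  L1: P0=M P1=I P2=I P3=I  mem[L1]=40
9. P1: store L4 := 83  bus=[BusRdX,Flush]  L4: P0=I P1=M P2=I P3=I  mem[L4]=34
10. P3: store L5 := 28  bus=[BusRdX]  L5: P0=I P1=I P2=I P3=M  mem[L5]=50
11. P3: store L2 := 41  bus=[BusRdX]  L2: P0=I P1=I P2=I P3=M  mem[L2]=10
12. P0: store L0 := 33  bus=[BusRdX,Flush]  L0: P0=M P1=I P2=I P3=I  mem[L0]=16
13. P3: load  L5  bus=[-]  L5: P0=I P1=I P2=I P3=M  mem[L5]=50
14. P2: load  L5  bus=[BusRd,Flush]  L5: P0=I P1=I P2=S P3=S  mem[L5]=28
15. P0: load  L5  bus=[BusRd]  L5: P0=S P1=I P2=S P3=S  mem[L5]=28
16. P0: load  L5  bus=[-]  L5: P0=S P1=I P2=S P3=S  mem[L5]=28
17. P3: load  L1  bus=[BusRd,Flush]  L1: P0=S P1=I P2=I P3=S  mem[L1]=65
18. P1: load  L4  bus=[-]  L4: P0=I P1=M P2=I P3=I  mem[L4]=34
19. P0: store L4 := 92  bus=[BusRdX,Flush]  L4: P0=M P1=I P2=I P3=I  mem[L4]=83
20. P1: load  L5  bus=[BusRd]  L5: P0=S P1=S P2=S P3=S  mem[L5]=28
21. P3: load  L4  bus=[BusRd,Flush]  L4: P0=S P1=I P2=I P3=S  mem[L4]=92
22. P1: load  L4  bus=[BusRd]  L4: P0=S P1=S P2=I P3=S  mem[L4]=92
23. P0: store L2 := 98  bus=[BusRdX,Flush]  L2: P0=M P1=I P2=I P3=I  mem[L2]=41
24. P0: load  L3  bus=[BusRd]  L3: P0=S P1=I P2=I P3=S  mem[L3]=30
25. P2: load  L4  bus=[BusRd]  L4: P0=S P1=S P2=S P3=S  mem[L4]=92

memory[L0] = 16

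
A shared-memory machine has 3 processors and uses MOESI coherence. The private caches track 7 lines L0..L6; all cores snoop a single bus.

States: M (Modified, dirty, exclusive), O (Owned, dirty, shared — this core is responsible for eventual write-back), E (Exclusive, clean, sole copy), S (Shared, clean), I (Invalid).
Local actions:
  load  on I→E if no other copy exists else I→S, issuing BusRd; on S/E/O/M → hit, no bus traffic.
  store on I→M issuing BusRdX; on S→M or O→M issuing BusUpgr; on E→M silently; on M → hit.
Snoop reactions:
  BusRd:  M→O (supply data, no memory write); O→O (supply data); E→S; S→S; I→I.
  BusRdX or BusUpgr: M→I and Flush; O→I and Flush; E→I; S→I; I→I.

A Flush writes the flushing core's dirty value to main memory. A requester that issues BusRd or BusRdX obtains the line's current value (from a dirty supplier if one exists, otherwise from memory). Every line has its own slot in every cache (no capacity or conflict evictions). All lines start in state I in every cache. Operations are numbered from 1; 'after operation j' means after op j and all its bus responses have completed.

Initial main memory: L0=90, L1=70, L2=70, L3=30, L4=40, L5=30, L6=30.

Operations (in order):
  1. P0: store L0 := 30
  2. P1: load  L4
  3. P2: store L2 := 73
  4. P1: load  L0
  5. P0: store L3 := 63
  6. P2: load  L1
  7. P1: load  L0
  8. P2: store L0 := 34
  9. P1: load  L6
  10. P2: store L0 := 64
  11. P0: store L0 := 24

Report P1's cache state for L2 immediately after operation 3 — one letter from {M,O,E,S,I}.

state = I

1. P0: store L0 := 30  bus=[BusRdX]  L0: P0=M P1=I P2=I  mem[L0]=90
2. P1: load  L4  bus=[BusRd]  L4: P0=I P1=E P2=I  mem[L4]=40
3. P2: store L2 := 73  bus=[BusRdX]  L2: P0=I P1=I P2=M  mem[L2]=70
4. P1: load  L0  bus=[BusRd]  L0: P0=O P1=S P2=I  mem[L0]=90
5. P0: store L3 := 63  bus=[BusRdX]  L3: P0=M P1=I P2=I  mem[L3]=30
6. P2: load  L1  bus=[BusRd]  L1: P0=I P1=I P2=E  mem[L1]=70
7. P1: load  L0  bus=[-]  L0: P0=O P1=S P2=I  mem[L0]=90
8. P2: store L0 := 34  bus=[BusRdX,Flush]  L0: P0=I P1=I P2=M  mem[L0]=30
9. P1: load  L6  bus=[BusRd]  L6: P0=I P1=E P2=I  mem[L6]=30
10. P2: store L0 := 64  bus=[-]  L0: P0=I P1=I P2=M  mem[L0]=30
11. P0: store L0 := 24  bus=[BusRdX,Flush]  L0: P0=M P1=I P2=I  mem[L0]=64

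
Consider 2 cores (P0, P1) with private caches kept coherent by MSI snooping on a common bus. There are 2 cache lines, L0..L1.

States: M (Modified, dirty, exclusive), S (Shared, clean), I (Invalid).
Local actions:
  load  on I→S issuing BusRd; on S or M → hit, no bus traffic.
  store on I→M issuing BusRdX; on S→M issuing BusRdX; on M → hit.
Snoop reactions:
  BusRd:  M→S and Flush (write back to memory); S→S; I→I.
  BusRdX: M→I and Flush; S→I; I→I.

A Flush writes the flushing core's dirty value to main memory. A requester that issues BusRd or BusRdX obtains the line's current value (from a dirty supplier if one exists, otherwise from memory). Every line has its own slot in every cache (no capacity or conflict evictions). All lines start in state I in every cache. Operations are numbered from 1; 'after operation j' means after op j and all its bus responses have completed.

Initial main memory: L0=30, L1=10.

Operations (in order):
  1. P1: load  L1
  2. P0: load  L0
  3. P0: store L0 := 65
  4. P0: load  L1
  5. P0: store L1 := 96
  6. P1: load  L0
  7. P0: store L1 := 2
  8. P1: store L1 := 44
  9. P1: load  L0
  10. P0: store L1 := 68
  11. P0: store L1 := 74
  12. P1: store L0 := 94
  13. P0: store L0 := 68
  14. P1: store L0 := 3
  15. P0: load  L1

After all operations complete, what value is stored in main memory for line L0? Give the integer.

step 1: P1: load  L1  ⟶  IS  (L1)  txn=BusRd  M[L1]=10
step 2: P0: load  L0  ⟶  SI  (L0)  txn=BusRd  M[L0]=30
step 3: P0: store L0 := 65  ⟶  MI  (L0)  txn=BusRdX  M[L0]=30
step 4: P0: load  L1  ⟶  SS  (L1)  txn=BusRd  M[L1]=10
step 5: P0: store L1 := 96  ⟶  MI  (L1)  txn=BusRdX  M[L1]=10
step 6: P1: load  L0  ⟶  SS  (L0)  txn=BusRd+Flush  M[L0]=65
step 7: P0: store L1 := 2  ⟶  MI  (L1)  txn=∅  M[L1]=10
step 8: P1: store L1 := 44  ⟶  IM  (L1)  txn=BusRdX+Flush  M[L1]=2
step 9: P1: load  L0  ⟶  SS  (L0)  txn=∅  M[L0]=65
step 10: P0: store L1 := 68  ⟶  MI  (L1)  txn=BusRdX+Flush  M[L1]=44
step 11: P0: store L1 := 74  ⟶  MI  (L1)  txn=∅  M[L1]=44
step 12: P1: store L0 := 94  ⟶  IM  (L0)  txn=BusRdX  M[L0]=65
step 13: P0: store L0 := 68  ⟶  MI  (L0)  txn=BusRdX+Flush  M[L0]=94
step 14: P1: store L0 := 3  ⟶  IM  (L0)  txn=BusRdX+Flush  M[L0]=68
step 15: P0: load  L1  ⟶  MI  (L1)  txn=∅  M[L1]=44

memory[L0] = 68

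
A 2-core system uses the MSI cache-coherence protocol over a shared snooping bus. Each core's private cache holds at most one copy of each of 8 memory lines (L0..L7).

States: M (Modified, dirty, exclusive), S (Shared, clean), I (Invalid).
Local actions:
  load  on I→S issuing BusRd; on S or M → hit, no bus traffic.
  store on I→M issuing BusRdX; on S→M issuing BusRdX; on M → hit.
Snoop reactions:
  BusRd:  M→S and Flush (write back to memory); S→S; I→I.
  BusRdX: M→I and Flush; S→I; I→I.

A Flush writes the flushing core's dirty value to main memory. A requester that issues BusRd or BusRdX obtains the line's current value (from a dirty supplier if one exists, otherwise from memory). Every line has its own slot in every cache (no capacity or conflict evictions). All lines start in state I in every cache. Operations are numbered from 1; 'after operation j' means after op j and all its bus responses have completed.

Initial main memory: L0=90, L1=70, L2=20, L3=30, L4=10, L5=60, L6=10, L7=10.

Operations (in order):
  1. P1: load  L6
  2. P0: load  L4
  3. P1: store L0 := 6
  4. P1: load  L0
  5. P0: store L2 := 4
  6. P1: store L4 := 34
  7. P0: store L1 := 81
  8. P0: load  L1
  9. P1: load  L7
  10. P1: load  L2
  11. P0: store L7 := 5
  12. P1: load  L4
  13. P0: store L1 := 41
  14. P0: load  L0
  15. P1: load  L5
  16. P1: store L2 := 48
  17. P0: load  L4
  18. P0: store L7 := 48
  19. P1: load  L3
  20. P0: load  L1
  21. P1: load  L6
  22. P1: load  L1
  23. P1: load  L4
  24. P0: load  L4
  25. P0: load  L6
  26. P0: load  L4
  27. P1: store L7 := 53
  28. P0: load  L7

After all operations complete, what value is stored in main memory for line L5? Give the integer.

memory[L5] = 60

  op1 P1: load  L6 → I/S on L6; bus BusRd; mem=10
  op2 P0: load  L4 → S/I on L4; bus BusRd; mem=10
  op3 P1: store L0 := 6 → I/M on L0; bus BusRdX; mem=90
  op4 P1: load  L0 → I/M on L0; bus (none); mem=90
  op5 P0: store L2 := 4 → M/I on L2; bus BusRdX; mem=20
  op6 P1: store L4 := 34 → I/M on L4; bus BusRdX; mem=10
  op7 P0: store L1 := 81 → M/I on L1; bus BusRdX; mem=70
  op8 P0: load  L1 → M/I on L1; bus (none); mem=70
  op9 P1: load  L7 → I/S on L7; bus BusRd; mem=10
  op10 P1: load  L2 → S/S on L2; bus BusRd Flush; mem=4
  op11 P0: store L7 := 5 → M/I on L7; bus BusRdX; mem=10
  op12 P1: load  L4 → I/M on L4; bus (none); mem=10
  op13 P0: store L1 := 41 → M/I on L1; bus (none); mem=70
  op14 P0: load  L0 → S/S on L0; bus BusRd Flush; mem=6
  op15 P1: load  L5 → I/S on L5; bus BusRd; mem=60
  op16 P1: store L2 := 48 → I/M on L2; bus BusRdX; mem=4
  op17 P0: load  L4 → S/S on L4; bus BusRd Flush; mem=34
  op18 P0: store L7 := 48 → M/I on L7; bus (none); mem=10
  op19 P1: load  L3 → I/S on L3; bus BusRd; mem=30
  op20 P0: load  L1 → M/I on L1; bus (none); mem=70
  op21 P1: load  L6 → I/S on L6; bus (none); mem=10
  op22 P1: load  L1 → S/S on L1; bus BusRd Flush; mem=41
  op23 P1: load  L4 → S/S on L4; bus (none); mem=34
  op24 P0: load  L4 → S/S on L4; bus (none); mem=34
  op25 P0: load  L6 → S/S on L6; bus BusRd; mem=10
  op26 P0: load  L4 → S/S on L4; bus (none); mem=34
  op27 P1: store L7 := 53 → I/M on L7; bus BusRdX Flush; mem=48
  op28 P0: load  L7 → S/S on L7; bus BusRd Flush; mem=53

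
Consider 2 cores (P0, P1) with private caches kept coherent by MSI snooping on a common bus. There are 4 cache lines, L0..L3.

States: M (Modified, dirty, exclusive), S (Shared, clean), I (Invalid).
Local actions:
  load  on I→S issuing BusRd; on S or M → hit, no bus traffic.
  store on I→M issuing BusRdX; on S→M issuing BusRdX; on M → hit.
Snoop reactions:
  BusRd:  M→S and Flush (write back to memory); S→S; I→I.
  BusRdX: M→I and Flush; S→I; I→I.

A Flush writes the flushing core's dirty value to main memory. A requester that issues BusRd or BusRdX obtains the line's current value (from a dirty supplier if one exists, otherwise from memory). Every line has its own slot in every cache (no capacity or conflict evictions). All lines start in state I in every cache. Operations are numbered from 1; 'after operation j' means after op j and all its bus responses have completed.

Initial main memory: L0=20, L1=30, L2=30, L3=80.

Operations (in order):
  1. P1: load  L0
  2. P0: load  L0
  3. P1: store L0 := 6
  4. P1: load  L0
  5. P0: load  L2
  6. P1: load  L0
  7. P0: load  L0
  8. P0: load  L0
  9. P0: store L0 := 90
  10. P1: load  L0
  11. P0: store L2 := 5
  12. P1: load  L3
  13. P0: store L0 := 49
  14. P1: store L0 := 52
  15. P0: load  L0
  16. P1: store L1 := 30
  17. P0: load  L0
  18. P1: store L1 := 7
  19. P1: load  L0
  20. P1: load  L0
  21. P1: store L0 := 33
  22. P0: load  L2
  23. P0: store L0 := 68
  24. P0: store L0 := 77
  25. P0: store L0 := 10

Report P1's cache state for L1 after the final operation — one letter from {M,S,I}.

state = M

1. P1: load  L0  bus=[BusRd]  L0: P0=I P1=S  mem[L0]=20
2. P0: load  L0  bus=[BusRd]  L0: P0=S P1=S  mem[L0]=20
3. P1: store L0 := 6  bus=[BusRdX]  L0: P0=I P1=M  mem[L0]=20
4. P1: load  L0  bus=[-]  L0: P0=I P1=M  mem[L0]=20
5. P0: load  L2  bus=[BusRd]  L2: P0=S P1=I  mem[L2]=30
6. P1: load  L0  bus=[-]  L0: P0=I P1=M  mem[L0]=20
7. P0: load  L0  bus=[BusRd,Flush]  L0: P0=S P1=S  mem[L0]=6
8. P0: load  L0  bus=[-]  L0: P0=S P1=S  mem[L0]=6
9. P0: store L0 := 90  bus=[BusRdX]  L0: P0=M P1=I  mem[L0]=6
10. P1: load  L0  bus=[BusRd,Flush]  L0: P0=S P1=S  mem[L0]=90
11. P0: store L2 := 5  bus=[BusRdX]  L2: P0=M P1=I  mem[L2]=30
12. P1: load  L3  bus=[BusRd]  L3: P0=I P1=S  mem[L3]=80
13. P0: store L0 := 49  bus=[BusRdX]  L0: P0=M P1=I  mem[L0]=90
14. P1: store L0 := 52  bus=[BusRdX,Flush]  L0: P0=I P1=M  mem[L0]=49
15. P0: load  L0  bus=[BusRd,Flush]  L0: P0=S P1=S  mem[L0]=52
16. P1: store L1 := 30  bus=[BusRdX]  L1: P0=I P1=M  mem[L1]=30
17. P0: load  L0  bus=[-]  L0: P0=S P1=S  mem[L0]=52
18. P1: store L1 := 7  bus=[-]  L1: P0=I P1=M  mem[L1]=30
19. P1: load  L0  bus=[-]  L0: P0=S P1=S  mem[L0]=52
20. P1: load  L0  bus=[-]  L0: P0=S P1=S  mem[L0]=52
21. P1: store L0 := 33  bus=[BusRdX]  L0: P0=I P1=M  mem[L0]=52
22. P0: load  L2  bus=[-]  L2: P0=M P1=I  mem[L2]=30
23. P0: store L0 := 68  bus=[BusRdX,Flush]  L0: P0=M P1=I  mem[L0]=33
24. P0: store L0 := 77  bus=[-]  L0: P0=M P1=I  mem[L0]=33
25. P0: store L0 := 10  bus=[-]  L0: P0=M P1=I  mem[L0]=33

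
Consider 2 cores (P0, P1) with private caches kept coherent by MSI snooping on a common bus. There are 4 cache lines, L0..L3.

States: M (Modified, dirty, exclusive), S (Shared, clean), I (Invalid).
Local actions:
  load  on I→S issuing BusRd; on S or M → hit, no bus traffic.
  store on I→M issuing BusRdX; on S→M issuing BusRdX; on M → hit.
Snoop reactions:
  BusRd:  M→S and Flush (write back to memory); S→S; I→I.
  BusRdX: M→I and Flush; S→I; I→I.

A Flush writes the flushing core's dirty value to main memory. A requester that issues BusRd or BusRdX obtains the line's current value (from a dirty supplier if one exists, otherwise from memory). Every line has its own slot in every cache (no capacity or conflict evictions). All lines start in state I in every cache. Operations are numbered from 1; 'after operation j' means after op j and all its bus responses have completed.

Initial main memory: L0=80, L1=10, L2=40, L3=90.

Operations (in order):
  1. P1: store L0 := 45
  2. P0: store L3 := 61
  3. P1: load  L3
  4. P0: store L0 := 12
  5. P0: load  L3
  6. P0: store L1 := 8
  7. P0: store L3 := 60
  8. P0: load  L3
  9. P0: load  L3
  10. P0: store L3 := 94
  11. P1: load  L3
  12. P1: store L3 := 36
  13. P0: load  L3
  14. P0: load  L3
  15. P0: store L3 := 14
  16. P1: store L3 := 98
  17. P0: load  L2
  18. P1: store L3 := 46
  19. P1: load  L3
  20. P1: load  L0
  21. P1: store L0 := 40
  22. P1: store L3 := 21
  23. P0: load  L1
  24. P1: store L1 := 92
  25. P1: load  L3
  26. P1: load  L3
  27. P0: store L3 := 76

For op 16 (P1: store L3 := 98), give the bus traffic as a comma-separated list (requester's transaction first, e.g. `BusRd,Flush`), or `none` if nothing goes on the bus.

step 1: P1: store L0 := 45  ⟶  IM  (L0)  txn=BusRdX  M[L0]=80
step 2: P0: store L3 := 61  ⟶  MI  (L3)  txn=BusRdX  M[L3]=90
step 3: P1: load  L3  ⟶  SS  (L3)  txn=BusRd+Flush  M[L3]=61
step 4: P0: store L0 := 12  ⟶  MI  (L0)  txn=BusRdX+Flush  M[L0]=45
step 5: P0: load  L3  ⟶  SS  (L3)  txn=∅  M[L3]=61
step 6: P0: store L1 := 8  ⟶  MI  (L1)  txn=BusRdX  M[L1]=10
step 7: P0: store L3 := 60  ⟶  MI  (L3)  txn=BusRdX  M[L3]=61
step 8: P0: load  L3  ⟶  MI  (L3)  txn=∅  M[L3]=61
step 9: P0: load  L3  ⟶  MI  (L3)  txn=∅  M[L3]=61
step 10: P0: store L3 := 94  ⟶  MI  (L3)  txn=∅  M[L3]=61
step 11: P1: load  L3  ⟶  SS  (L3)  txn=BusRd+Flush  M[L3]=94
step 12: P1: store L3 := 36  ⟶  IM  (L3)  txn=BusRdX  M[L3]=94
step 13: P0: load  L3  ⟶  SS  (L3)  txn=BusRd+Flush  M[L3]=36
step 14: P0: load  L3  ⟶  SS  (L3)  txn=∅  M[L3]=36
step 15: P0: store L3 := 14  ⟶  MI  (L3)  txn=BusRdX  M[L3]=36
step 16: P1: store L3 := 98  ⟶  IM  (L3)  txn=BusRdX+Flush  M[L3]=14
step 17: P0: load  L2  ⟶  SI  (L2)  txn=BusRd  M[L2]=40
step 18: P1: store L3 := 46  ⟶  IM  (L3)  txn=∅  M[L3]=14
step 19: P1: load  L3  ⟶  IM  (L3)  txn=∅  M[L3]=14
step 20: P1: load  L0  ⟶  SS  (L0)  txn=BusRd+Flush  M[L0]=12
step 21: P1: store L0 := 40  ⟶  IM  (L0)  txn=BusRdX  M[L0]=12
step 22: P1: store L3 := 21  ⟶  IM  (L3)  txn=∅  M[L3]=14
step 23: P0: load  L1  ⟶  MI  (L1)  txn=∅  M[L1]=10
step 24: P1: store L1 := 92  ⟶  IM  (L1)  txn=BusRdX+Flush  M[L1]=8
step 25: P1: load  L3  ⟶  IM  (L3)  txn=∅  M[L3]=14
step 26: P1: load  L3  ⟶  IM  (L3)  txn=∅  M[L3]=14
step 27: P0: store L3 := 76  ⟶  MI  (L3)  txn=BusRdX+Flush  M[L3]=21

bus = BusRdX,Flush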